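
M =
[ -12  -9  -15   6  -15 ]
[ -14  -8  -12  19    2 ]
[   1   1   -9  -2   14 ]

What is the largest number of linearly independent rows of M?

Row reduce to echelon form.
R2 ← R2 − (7/6)·R1: [0, 5/2, 11/2, 12, 39/2]
R3 ← R3 + (1/12)·R1: [0, 1/4, -41/4, -3/2, 51/4]
R3 ← R3 − (1/10)·R2: [0, 0, -54/5, -27/10, 54/5]
Echelon form has 3 nonzero rows, so rank(M) = 3.
The rank gives the maximum number of linearly independent rows: 3.

3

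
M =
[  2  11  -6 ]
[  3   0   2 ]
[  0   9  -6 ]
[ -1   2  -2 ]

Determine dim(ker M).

1

Row reduce to echelon form.
R2 ← R2 − (3/2)·R1: [0, -33/2, 11]
R4 ← R4 + (1/2)·R1: [0, 15/2, -5]
R3 ← R3 + (6/11)·R2: [0, 0, 0]
R4 ← R4 + (5/11)·R2: [0, 0, 0]
2 nonzero rows, so rank(M) = 2.
M has 3 columns; by rank–nullity, nullity = 3 − 2 = 1.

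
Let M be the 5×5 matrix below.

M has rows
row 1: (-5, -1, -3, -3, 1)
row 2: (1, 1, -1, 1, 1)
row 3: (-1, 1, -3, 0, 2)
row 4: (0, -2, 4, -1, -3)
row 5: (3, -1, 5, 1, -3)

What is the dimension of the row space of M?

Row reduce to echelon form.
R2 ← R2 + (1/5)·R1: [0, 4/5, -8/5, 2/5, 6/5]
R3 ← R3 − (1/5)·R1: [0, 6/5, -12/5, 3/5, 9/5]
R5 ← R5 + (3/5)·R1: [0, -8/5, 16/5, -4/5, -12/5]
R3 ← R3 − (3/2)·R2: [0, 0, 0, 0, 0]
R4 ← R4 + (5/2)·R2: [0, 0, 0, 0, 0]
R5 ← R5 + (2)·R2: [0, 0, 0, 0, 0]
Echelon form has 2 nonzero rows, so rank(M) = 2.
The row space has dimension equal to the rank: 2.

2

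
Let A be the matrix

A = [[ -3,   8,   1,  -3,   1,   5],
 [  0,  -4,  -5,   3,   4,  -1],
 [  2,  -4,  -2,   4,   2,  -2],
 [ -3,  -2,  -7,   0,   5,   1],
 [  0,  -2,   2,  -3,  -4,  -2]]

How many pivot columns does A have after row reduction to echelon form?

3

Row reduce to echelon form.
R3 ← R3 + (2/3)·R1: [0, 4/3, -4/3, 2, 8/3, 4/3]
R4 ← R4 − R1: [0, -10, -8, 3, 4, -4]
R3 ← R3 + (1/3)·R2: [0, 0, -3, 3, 4, 1]
R4 ← R4 − (5/2)·R2: [0, 0, 9/2, -9/2, -6, -3/2]
R5 ← R5 − (1/2)·R2: [0, 0, 9/2, -9/2, -6, -3/2]
R4 ← R4 + (3/2)·R3: [0, 0, 0, 0, 0, 0]
R5 ← R5 + (3/2)·R3: [0, 0, 0, 0, 0, 0]
Echelon form has 3 nonzero rows, so rank(A) = 3.
Each nonzero row contributes one pivot column: 3 pivot columns.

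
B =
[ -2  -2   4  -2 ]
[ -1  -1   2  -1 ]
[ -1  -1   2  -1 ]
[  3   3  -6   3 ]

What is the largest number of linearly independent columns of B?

Row reduce to echelon form.
R2 ← R2 − (1/2)·R1: [0, 0, 0, 0]
R3 ← R3 − (1/2)·R1: [0, 0, 0, 0]
R4 ← R4 + (3/2)·R1: [0, 0, 0, 0]
Echelon form has 1 nonzero row, so rank(B) = 1.
The rank gives the maximum number of linearly independent columns: 1.

1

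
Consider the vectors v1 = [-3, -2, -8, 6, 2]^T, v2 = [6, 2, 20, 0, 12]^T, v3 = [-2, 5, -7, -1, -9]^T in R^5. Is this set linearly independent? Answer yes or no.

Form the matrix with these vectors as rows and row reduce.
R2 ← R2 + (2)·R1: [0, -2, 4, 12, 16]
R3 ← R3 − (2/3)·R1: [0, 19/3, -5/3, -5, -31/3]
R3 ← R3 + (19/6)·R2: [0, 0, 11, 33, 121/3]
3 nonzero rows, so the 3 vectors span a space of dimension 3.
Since 3 = 3, the vectors are linearly independent.

yes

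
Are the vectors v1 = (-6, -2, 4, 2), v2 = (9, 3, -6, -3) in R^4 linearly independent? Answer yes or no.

no

Form the matrix with these vectors as rows and row reduce.
R2 ← R2 + (3/2)·R1: [0, 0, 0, 0]
1 nonzero row, so the 2 vectors span a space of dimension 1.
Since 1 < 2, the vectors are linearly dependent.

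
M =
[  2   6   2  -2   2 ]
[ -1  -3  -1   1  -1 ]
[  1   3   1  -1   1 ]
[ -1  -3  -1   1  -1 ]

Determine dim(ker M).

Row reduce to echelon form.
R2 ← R2 + (1/2)·R1: [0, 0, 0, 0, 0]
R3 ← R3 − (1/2)·R1: [0, 0, 0, 0, 0]
R4 ← R4 + (1/2)·R1: [0, 0, 0, 0, 0]
1 nonzero row, so rank(M) = 1.
M has 5 columns; by rank–nullity, nullity = 5 − 1 = 4.

4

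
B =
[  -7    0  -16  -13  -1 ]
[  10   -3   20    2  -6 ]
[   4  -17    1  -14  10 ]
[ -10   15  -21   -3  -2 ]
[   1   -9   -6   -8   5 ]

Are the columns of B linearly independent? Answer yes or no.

Row reduce B to echelon form.
R2 ← R2 + (10/7)·R1: [0, -3, -20/7, -116/7, -52/7]
R3 ← R3 + (4/7)·R1: [0, -17, -57/7, -150/7, 66/7]
R4 ← R4 − (10/7)·R1: [0, 15, 13/7, 109/7, -4/7]
R5 ← R5 + (1/7)·R1: [0, -9, -58/7, -69/7, 34/7]
R3 ← R3 − (17/3)·R2: [0, 0, 169/21, 1522/21, 1082/21]
R4 ← R4 + (5)·R2: [0, 0, -87/7, -471/7, -264/7]
R5 ← R5 − (3)·R2: [0, 0, 2/7, 279/7, 190/7]
R4 ← R4 + (261/169)·R3: [0, 0, 0, 7545/169, 7074/169]
R5 ← R5 − (6/169)·R3: [0, 0, 0, 6301/169, 4278/169]
R5 ← R5 − (6301/7545)·R4: [0, 0, 0, 0, -24252/2515]
5 pivots among 5 columns.
Every column is a pivot column, so the columns are linearly independent.

yes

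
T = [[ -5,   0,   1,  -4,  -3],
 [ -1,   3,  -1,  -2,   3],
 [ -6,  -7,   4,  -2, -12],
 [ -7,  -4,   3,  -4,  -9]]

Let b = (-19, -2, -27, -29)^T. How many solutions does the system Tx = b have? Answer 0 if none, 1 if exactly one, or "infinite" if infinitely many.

Row reduce the augmented matrix [T | b].
R2 ← R2 − (1/5)·R1: [0, 3, -6/5, -6/5, 18/5, 9/5]
R3 ← R3 − (6/5)·R1: [0, -7, 14/5, 14/5, -42/5, -21/5]
R4 ← R4 − (7/5)·R1: [0, -4, 8/5, 8/5, -24/5, -12/5]
R3 ← R3 + (7/3)·R2: [0, 0, 0, 0, 0, 0]
R4 ← R4 + (4/3)·R2: [0, 0, 0, 0, 0, 0]
The echelon form has 2 nonzero rows, and every pivot lies in the first 5 columns, so rank(T) = rank([T|b]) = 2.
The system is consistent.
rank = 2 < 5 unknowns, so there are infinitely many solutions.

infinite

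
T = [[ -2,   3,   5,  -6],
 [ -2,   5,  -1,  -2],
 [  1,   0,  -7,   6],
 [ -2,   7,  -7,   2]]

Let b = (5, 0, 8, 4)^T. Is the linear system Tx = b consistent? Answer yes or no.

no

Row reduce the augmented matrix [T | b].
R2 ← R2 − R1: [0, 2, -6, 4, -5]
R3 ← R3 + (1/2)·R1: [0, 3/2, -9/2, 3, 21/2]
R4 ← R4 − R1: [0, 4, -12, 8, -1]
R3 ← R3 − (3/4)·R2: [0, 0, 0, 0, 57/4]
R4 ← R4 − (2)·R2: [0, 0, 0, 0, 9]
R4 ← R4 − (12/19)·R3: [0, 0, 0, 0, 0]
The echelon form has 3 nonzero rows; the last pivot sits in the augmented column, so rank(T) = 2 but rank([T|b]) = 3.
Since the ranks differ, the system is inconsistent.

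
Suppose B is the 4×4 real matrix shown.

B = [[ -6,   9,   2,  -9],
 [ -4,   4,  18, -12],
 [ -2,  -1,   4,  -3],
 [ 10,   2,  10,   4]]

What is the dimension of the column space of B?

Row reduce to echelon form.
R2 ← R2 − (2/3)·R1: [0, -2, 50/3, -6]
R3 ← R3 − (1/3)·R1: [0, -4, 10/3, 0]
R4 ← R4 + (5/3)·R1: [0, 17, 40/3, -11]
R3 ← R3 − (2)·R2: [0, 0, -30, 12]
R4 ← R4 + (17/2)·R2: [0, 0, 155, -62]
R4 ← R4 + (31/6)·R3: [0, 0, 0, 0]
Echelon form has 3 nonzero rows, so rank(B) = 3.
The column space has dimension equal to the rank: 3.

3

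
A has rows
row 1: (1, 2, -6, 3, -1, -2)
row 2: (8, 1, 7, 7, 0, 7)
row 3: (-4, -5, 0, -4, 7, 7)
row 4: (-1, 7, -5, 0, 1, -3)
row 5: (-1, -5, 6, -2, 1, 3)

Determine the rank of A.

Row reduce to echelon form.
R2 ← R2 − (8)·R1: [0, -15, 55, -17, 8, 23]
R3 ← R3 + (4)·R1: [0, 3, -24, 8, 3, -1]
R4 ← R4 + R1: [0, 9, -11, 3, 0, -5]
R5 ← R5 + R1: [0, -3, 0, 1, 0, 1]
R3 ← R3 + (1/5)·R2: [0, 0, -13, 23/5, 23/5, 18/5]
R4 ← R4 + (3/5)·R2: [0, 0, 22, -36/5, 24/5, 44/5]
R5 ← R5 − (1/5)·R2: [0, 0, -11, 22/5, -8/5, -18/5]
R4 ← R4 + (22/13)·R3: [0, 0, 0, 38/65, 818/65, 968/65]
R5 ← R5 − (11/13)·R3: [0, 0, 0, 33/65, -357/65, -432/65]
R5 ← R5 − (33/38)·R4: [0, 0, 0, 0, -312/19, -372/19]
Echelon form has 5 nonzero rows, so rank(A) = 5.

5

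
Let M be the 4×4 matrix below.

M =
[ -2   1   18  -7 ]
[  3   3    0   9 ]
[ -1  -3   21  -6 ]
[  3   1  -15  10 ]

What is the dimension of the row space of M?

Row reduce to echelon form.
R2 ← R2 + (3/2)·R1: [0, 9/2, 27, -3/2]
R3 ← R3 − (1/2)·R1: [0, -7/2, 12, -5/2]
R4 ← R4 + (3/2)·R1: [0, 5/2, 12, -1/2]
R3 ← R3 + (7/9)·R2: [0, 0, 33, -11/3]
R4 ← R4 − (5/9)·R2: [0, 0, -3, 1/3]
R4 ← R4 + (1/11)·R3: [0, 0, 0, 0]
Echelon form has 3 nonzero rows, so rank(M) = 3.
The row space has dimension equal to the rank: 3.

3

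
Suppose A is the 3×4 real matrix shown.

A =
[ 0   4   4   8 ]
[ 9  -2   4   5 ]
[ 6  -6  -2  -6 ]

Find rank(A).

Row reduce to echelon form.
Swap R1 ↔ R2
R3 ← R3 − (2/3)·R1: [0, -14/3, -14/3, -28/3]
R3 ← R3 + (7/6)·R2: [0, 0, 0, 0]
Echelon form has 2 nonzero rows, so rank(A) = 2.

2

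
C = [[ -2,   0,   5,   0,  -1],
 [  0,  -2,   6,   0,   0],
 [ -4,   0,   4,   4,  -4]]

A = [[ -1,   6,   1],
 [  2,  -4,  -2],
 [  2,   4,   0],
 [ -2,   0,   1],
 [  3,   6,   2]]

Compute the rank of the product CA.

3

First compute CA:
[[  9,   2,  -4],
 [  8,  32,   4],
 [ -8, -32,  -8]]
Now row reduce the product.
R2 ← R2 − (8/9)·R1: [0, 272/9, 68/9]
R3 ← R3 + (8/9)·R1: [0, -272/9, -104/9]
R3 ← R3 + R2: [0, 0, -4]
3 nonzero rows, so rank(CA) = 3.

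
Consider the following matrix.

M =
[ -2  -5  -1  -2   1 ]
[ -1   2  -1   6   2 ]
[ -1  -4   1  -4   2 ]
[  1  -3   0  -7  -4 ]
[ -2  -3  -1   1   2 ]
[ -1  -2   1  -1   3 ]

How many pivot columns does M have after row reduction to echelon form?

Row reduce to echelon form.
R2 ← R2 − (1/2)·R1: [0, 9/2, -1/2, 7, 3/2]
R3 ← R3 − (1/2)·R1: [0, -3/2, 3/2, -3, 3/2]
R4 ← R4 + (1/2)·R1: [0, -11/2, -1/2, -8, -7/2]
R5 ← R5 − R1: [0, 2, 0, 3, 1]
R6 ← R6 − (1/2)·R1: [0, 1/2, 3/2, 0, 5/2]
R3 ← R3 + (1/3)·R2: [0, 0, 4/3, -2/3, 2]
R4 ← R4 + (11/9)·R2: [0, 0, -10/9, 5/9, -5/3]
R5 ← R5 − (4/9)·R2: [0, 0, 2/9, -1/9, 1/3]
R6 ← R6 − (1/9)·R2: [0, 0, 14/9, -7/9, 7/3]
R4 ← R4 + (5/6)·R3: [0, 0, 0, 0, 0]
R5 ← R5 − (1/6)·R3: [0, 0, 0, 0, 0]
R6 ← R6 − (7/6)·R3: [0, 0, 0, 0, 0]
Echelon form has 3 nonzero rows, so rank(M) = 3.
Each nonzero row contributes one pivot column: 3 pivot columns.

3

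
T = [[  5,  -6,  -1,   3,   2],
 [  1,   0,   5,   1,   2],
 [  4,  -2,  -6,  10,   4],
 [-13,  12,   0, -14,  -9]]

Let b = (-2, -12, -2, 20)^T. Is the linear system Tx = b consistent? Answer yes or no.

yes

Row reduce the augmented matrix [T | b].
R2 ← R2 − (1/5)·R1: [0, 6/5, 26/5, 2/5, 8/5, -58/5]
R3 ← R3 − (4/5)·R1: [0, 14/5, -26/5, 38/5, 12/5, -2/5]
R4 ← R4 + (13/5)·R1: [0, -18/5, -13/5, -31/5, -19/5, 74/5]
R3 ← R3 − (7/3)·R2: [0, 0, -52/3, 20/3, -4/3, 80/3]
R4 ← R4 + (3)·R2: [0, 0, 13, -5, 1, -20]
R4 ← R4 + (3/4)·R3: [0, 0, 0, 0, 0, 0]
The echelon form has 3 nonzero rows, and every pivot lies in the first 5 columns, so rank(T) = rank([T|b]) = 3.
The system is consistent.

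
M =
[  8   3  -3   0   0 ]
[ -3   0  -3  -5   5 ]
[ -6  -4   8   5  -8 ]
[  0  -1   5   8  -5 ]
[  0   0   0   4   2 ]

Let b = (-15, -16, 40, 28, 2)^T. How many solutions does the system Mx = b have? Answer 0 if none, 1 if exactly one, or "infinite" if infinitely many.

Row reduce the augmented matrix [M | b].
R2 ← R2 + (3/8)·R1: [0, 9/8, -33/8, -5, 5, -173/8]
R3 ← R3 + (3/4)·R1: [0, -7/4, 23/4, 5, -8, 115/4]
R3 ← R3 + (14/9)·R2: [0, 0, -2/3, -25/9, -2/9, -44/9]
R4 ← R4 + (8/9)·R2: [0, 0, 4/3, 32/9, -5/9, 79/9]
R4 ← R4 + (2)·R3: [0, 0, 0, -2, -1, -1]
R5 ← R5 + (2)·R4: [0, 0, 0, 0, 0, 0]
The echelon form has 4 nonzero rows, and every pivot lies in the first 5 columns, so rank(M) = rank([M|b]) = 4.
The system is consistent.
rank = 4 < 5 unknowns, so there are infinitely many solutions.

infinite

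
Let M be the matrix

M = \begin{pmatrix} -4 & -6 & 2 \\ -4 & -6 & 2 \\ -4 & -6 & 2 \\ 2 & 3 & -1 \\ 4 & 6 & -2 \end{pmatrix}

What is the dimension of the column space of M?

Row reduce to echelon form.
R2 ← R2 − R1: [0, 0, 0]
R3 ← R3 − R1: [0, 0, 0]
R4 ← R4 + (1/2)·R1: [0, 0, 0]
R5 ← R5 + R1: [0, 0, 0]
Echelon form has 1 nonzero row, so rank(M) = 1.
The column space has dimension equal to the rank: 1.

1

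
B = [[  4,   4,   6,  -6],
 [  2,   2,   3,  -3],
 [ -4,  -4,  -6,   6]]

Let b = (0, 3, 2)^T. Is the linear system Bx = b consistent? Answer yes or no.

Row reduce the augmented matrix [B | b].
R2 ← R2 − (1/2)·R1: [0, 0, 0, 0, 3]
R3 ← R3 + R1: [0, 0, 0, 0, 2]
R3 ← R3 − (2/3)·R2: [0, 0, 0, 0, 0]
The echelon form has 2 nonzero rows; the last pivot sits in the augmented column, so rank(B) = 1 but rank([B|b]) = 2.
Since the ranks differ, the system is inconsistent.

no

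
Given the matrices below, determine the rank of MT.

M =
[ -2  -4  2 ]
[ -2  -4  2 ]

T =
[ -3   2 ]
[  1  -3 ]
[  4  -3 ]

1

First compute MT:
[[ 10,   2],
 [ 10,   2]]
Now row reduce the product.
R2 ← R2 − R1: [0, 0]
1 nonzero row, so rank(MT) = 1.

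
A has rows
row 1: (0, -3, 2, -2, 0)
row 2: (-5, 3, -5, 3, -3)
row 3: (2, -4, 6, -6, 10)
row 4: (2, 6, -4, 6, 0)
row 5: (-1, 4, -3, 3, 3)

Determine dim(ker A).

1

Row reduce to echelon form.
Swap R1 ↔ R2
R3 ← R3 + (2/5)·R1: [0, -14/5, 4, -24/5, 44/5]
R4 ← R4 + (2/5)·R1: [0, 36/5, -6, 36/5, -6/5]
R5 ← R5 − (1/5)·R1: [0, 17/5, -2, 12/5, 18/5]
R3 ← R3 − (14/15)·R2: [0, 0, 32/15, -44/15, 44/5]
R4 ← R4 + (12/5)·R2: [0, 0, -6/5, 12/5, -6/5]
R5 ← R5 + (17/15)·R2: [0, 0, 4/15, 2/15, 18/5]
R4 ← R4 + (9/16)·R3: [0, 0, 0, 3/4, 15/4]
R5 ← R5 − (1/8)·R3: [0, 0, 0, 1/2, 5/2]
R5 ← R5 − (2/3)·R4: [0, 0, 0, 0, 0]
4 nonzero rows, so rank(A) = 4.
A has 5 columns; by rank–nullity, nullity = 5 − 4 = 1.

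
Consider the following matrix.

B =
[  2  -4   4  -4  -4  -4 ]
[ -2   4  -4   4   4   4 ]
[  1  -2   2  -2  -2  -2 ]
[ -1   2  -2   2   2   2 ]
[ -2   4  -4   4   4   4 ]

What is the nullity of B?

5

Row reduce to echelon form.
R2 ← R2 + R1: [0, 0, 0, 0, 0, 0]
R3 ← R3 − (1/2)·R1: [0, 0, 0, 0, 0, 0]
R4 ← R4 + (1/2)·R1: [0, 0, 0, 0, 0, 0]
R5 ← R5 + R1: [0, 0, 0, 0, 0, 0]
1 nonzero row, so rank(B) = 1.
B has 6 columns; by rank–nullity, nullity = 6 − 1 = 5.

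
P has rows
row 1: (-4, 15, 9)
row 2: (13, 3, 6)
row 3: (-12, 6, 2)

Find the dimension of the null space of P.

0

Row reduce to echelon form.
R2 ← R2 + (13/4)·R1: [0, 207/4, 141/4]
R3 ← R3 − (3)·R1: [0, -39, -25]
R3 ← R3 + (52/69)·R2: [0, 0, 36/23]
3 nonzero rows, so rank(P) = 3.
P has 3 columns; by rank–nullity, nullity = 3 − 3 = 0.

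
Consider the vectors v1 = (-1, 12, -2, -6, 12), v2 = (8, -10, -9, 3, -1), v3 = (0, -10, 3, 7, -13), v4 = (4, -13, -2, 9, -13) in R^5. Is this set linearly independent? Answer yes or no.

no

Form the matrix with these vectors as rows and row reduce.
R2 ← R2 + (8)·R1: [0, 86, -25, -45, 95]
R4 ← R4 + (4)·R1: [0, 35, -10, -15, 35]
R3 ← R3 + (5/43)·R2: [0, 0, 4/43, 76/43, -84/43]
R4 ← R4 − (35/86)·R2: [0, 0, 15/86, 285/86, -315/86]
R4 ← R4 − (15/8)·R3: [0, 0, 0, 0, 0]
3 nonzero rows, so the 4 vectors span a space of dimension 3.
Since 3 < 4, the vectors are linearly dependent.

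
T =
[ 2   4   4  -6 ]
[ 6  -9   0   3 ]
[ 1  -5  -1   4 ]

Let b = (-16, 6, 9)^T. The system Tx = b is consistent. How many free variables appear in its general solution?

1

Row reduce the augmented matrix [T | b].
R2 ← R2 − (3)·R1: [0, -21, -12, 21, 54]
R3 ← R3 − (1/2)·R1: [0, -7, -3, 7, 17]
R3 ← R3 − (1/3)·R2: [0, 0, 1, 0, -1]
The echelon form has 3 nonzero rows, and every pivot lies in the first 4 columns, so rank(T) = rank([T|b]) = 3.
The system is consistent.
Free variables = (unknowns) − (rank) = 4 − 3 = 1.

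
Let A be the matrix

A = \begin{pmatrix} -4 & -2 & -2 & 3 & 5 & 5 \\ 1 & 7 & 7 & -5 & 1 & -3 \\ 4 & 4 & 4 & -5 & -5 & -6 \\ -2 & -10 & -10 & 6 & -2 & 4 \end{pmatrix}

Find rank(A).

3

Row reduce to echelon form.
R2 ← R2 + (1/4)·R1: [0, 13/2, 13/2, -17/4, 9/4, -7/4]
R3 ← R3 + R1: [0, 2, 2, -2, 0, -1]
R4 ← R4 − (1/2)·R1: [0, -9, -9, 9/2, -9/2, 3/2]
R3 ← R3 − (4/13)·R2: [0, 0, 0, -9/13, -9/13, -6/13]
R4 ← R4 + (18/13)·R2: [0, 0, 0, -18/13, -18/13, -12/13]
R4 ← R4 − (2)·R3: [0, 0, 0, 0, 0, 0]
Echelon form has 3 nonzero rows, so rank(A) = 3.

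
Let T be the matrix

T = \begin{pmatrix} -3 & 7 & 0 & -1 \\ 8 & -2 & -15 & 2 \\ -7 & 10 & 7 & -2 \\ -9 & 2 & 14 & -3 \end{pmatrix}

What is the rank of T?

4

Row reduce to echelon form.
R2 ← R2 + (8/3)·R1: [0, 50/3, -15, -2/3]
R3 ← R3 − (7/3)·R1: [0, -19/3, 7, 1/3]
R4 ← R4 − (3)·R1: [0, -19, 14, 0]
R3 ← R3 + (19/50)·R2: [0, 0, 13/10, 2/25]
R4 ← R4 + (57/50)·R2: [0, 0, -31/10, -19/25]
R4 ← R4 + (31/13)·R3: [0, 0, 0, -37/65]
Echelon form has 4 nonzero rows, so rank(T) = 4.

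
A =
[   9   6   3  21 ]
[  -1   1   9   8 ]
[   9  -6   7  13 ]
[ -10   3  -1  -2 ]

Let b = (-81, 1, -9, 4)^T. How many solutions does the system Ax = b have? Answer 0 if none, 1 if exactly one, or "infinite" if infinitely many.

Row reduce the augmented matrix [A | b].
R2 ← R2 + (1/9)·R1: [0, 5/3, 28/3, 31/3, -8]
R3 ← R3 − R1: [0, -12, 4, -8, 72]
R4 ← R4 + (10/9)·R1: [0, 29/3, 7/3, 64/3, -86]
R3 ← R3 + (36/5)·R2: [0, 0, 356/5, 332/5, 72/5]
R4 ← R4 − (29/5)·R2: [0, 0, -259/5, -193/5, -198/5]
R4 ← R4 + (259/356)·R3: [0, 0, 0, 864/89, -2592/89]
The echelon form has 4 nonzero rows, and every pivot lies in the first 4 columns, so rank(A) = rank([A|b]) = 4.
The system is consistent.
rank = 4 = number of unknowns, so the solution is unique.

1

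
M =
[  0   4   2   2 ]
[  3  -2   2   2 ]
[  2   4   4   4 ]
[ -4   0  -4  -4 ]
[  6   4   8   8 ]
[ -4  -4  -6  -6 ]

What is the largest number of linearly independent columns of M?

Row reduce to echelon form.
Swap R1 ↔ R2
R3 ← R3 − (2/3)·R1: [0, 16/3, 8/3, 8/3]
R4 ← R4 + (4/3)·R1: [0, -8/3, -4/3, -4/3]
R5 ← R5 − (2)·R1: [0, 8, 4, 4]
R6 ← R6 + (4/3)·R1: [0, -20/3, -10/3, -10/3]
R3 ← R3 − (4/3)·R2: [0, 0, 0, 0]
R4 ← R4 + (2/3)·R2: [0, 0, 0, 0]
R5 ← R5 − (2)·R2: [0, 0, 0, 0]
R6 ← R6 + (5/3)·R2: [0, 0, 0, 0]
Echelon form has 2 nonzero rows, so rank(M) = 2.
The rank gives the maximum number of linearly independent columns: 2.

2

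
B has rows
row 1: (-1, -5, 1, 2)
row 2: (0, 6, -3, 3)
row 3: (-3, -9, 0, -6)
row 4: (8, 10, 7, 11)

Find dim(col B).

Row reduce to echelon form.
R3 ← R3 − (3)·R1: [0, 6, -3, -12]
R4 ← R4 + (8)·R1: [0, -30, 15, 27]
R3 ← R3 − R2: [0, 0, 0, -15]
R4 ← R4 + (5)·R2: [0, 0, 0, 42]
R4 ← R4 + (14/5)·R3: [0, 0, 0, 0]
Echelon form has 3 nonzero rows, so rank(B) = 3.
The column space has dimension equal to the rank: 3.

3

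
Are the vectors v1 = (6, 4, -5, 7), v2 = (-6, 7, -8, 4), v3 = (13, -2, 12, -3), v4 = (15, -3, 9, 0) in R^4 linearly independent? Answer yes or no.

no

Form the matrix with these vectors as rows and row reduce.
R2 ← R2 + R1: [0, 11, -13, 11]
R3 ← R3 − (13/6)·R1: [0, -32/3, 137/6, -109/6]
R4 ← R4 − (5/2)·R1: [0, -13, 43/2, -35/2]
R3 ← R3 + (32/33)·R2: [0, 0, 225/22, -15/2]
R4 ← R4 + (13/11)·R2: [0, 0, 135/22, -9/2]
R4 ← R4 − (3/5)·R3: [0, 0, 0, 0]
3 nonzero rows, so the 4 vectors span a space of dimension 3.
Since 3 < 4, the vectors are linearly dependent.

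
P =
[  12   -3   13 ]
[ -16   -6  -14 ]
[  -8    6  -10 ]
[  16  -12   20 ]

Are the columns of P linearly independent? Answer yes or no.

Row reduce P to echelon form.
R2 ← R2 + (4/3)·R1: [0, -10, 10/3]
R3 ← R3 + (2/3)·R1: [0, 4, -4/3]
R4 ← R4 − (4/3)·R1: [0, -8, 8/3]
R3 ← R3 + (2/5)·R2: [0, 0, 0]
R4 ← R4 − (4/5)·R2: [0, 0, 0]
2 pivots among 3 columns.
Only 2 < 3 pivot columns, so the columns are linearly dependent.

no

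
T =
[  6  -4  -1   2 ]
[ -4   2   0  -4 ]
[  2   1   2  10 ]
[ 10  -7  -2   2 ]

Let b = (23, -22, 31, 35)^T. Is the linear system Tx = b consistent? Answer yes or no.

Row reduce the augmented matrix [T | b].
R2 ← R2 + (2/3)·R1: [0, -2/3, -2/3, -8/3, -20/3]
R3 ← R3 − (1/3)·R1: [0, 7/3, 7/3, 28/3, 70/3]
R4 ← R4 − (5/3)·R1: [0, -1/3, -1/3, -4/3, -10/3]
R3 ← R3 + (7/2)·R2: [0, 0, 0, 0, 0]
R4 ← R4 − (1/2)·R2: [0, 0, 0, 0, 0]
The echelon form has 2 nonzero rows, and every pivot lies in the first 4 columns, so rank(T) = rank([T|b]) = 2.
The system is consistent.

yes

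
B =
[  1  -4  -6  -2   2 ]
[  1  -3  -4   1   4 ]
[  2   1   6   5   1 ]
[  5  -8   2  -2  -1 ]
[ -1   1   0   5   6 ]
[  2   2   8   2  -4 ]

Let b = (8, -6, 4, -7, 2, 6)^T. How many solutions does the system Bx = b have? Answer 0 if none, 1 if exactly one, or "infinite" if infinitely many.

0

Row reduce the augmented matrix [B | b].
R2 ← R2 − R1: [0, 1, 2, 3, 2, -14]
R3 ← R3 − (2)·R1: [0, 9, 18, 9, -3, -12]
R4 ← R4 − (5)·R1: [0, 12, 32, 8, -11, -47]
R5 ← R5 + R1: [0, -3, -6, 3, 8, 10]
R6 ← R6 − (2)·R1: [0, 10, 20, 6, -8, -10]
R3 ← R3 − (9)·R2: [0, 0, 0, -18, -21, 114]
R4 ← R4 − (12)·R2: [0, 0, 8, -28, -35, 121]
R5 ← R5 + (3)·R2: [0, 0, 0, 12, 14, -32]
R6 ← R6 − (10)·R2: [0, 0, 0, -24, -28, 130]
Swap R3 ↔ R4
R5 ← R5 + (2/3)·R4: [0, 0, 0, 0, 0, 44]
R6 ← R6 − (4/3)·R4: [0, 0, 0, 0, 0, -22]
R6 ← R6 + (1/2)·R5: [0, 0, 0, 0, 0, 0]
The echelon form has 5 nonzero rows; the last pivot sits in the augmented column, so rank(B) = 4 but rank([B|b]) = 5.
Since the ranks differ, the system is inconsistent.
It has no solutions.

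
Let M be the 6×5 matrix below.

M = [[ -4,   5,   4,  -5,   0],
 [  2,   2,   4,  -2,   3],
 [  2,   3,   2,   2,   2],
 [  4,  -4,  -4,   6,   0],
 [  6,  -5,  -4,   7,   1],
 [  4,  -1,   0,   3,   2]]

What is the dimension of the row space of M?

Row reduce to echelon form.
R2 ← R2 + (1/2)·R1: [0, 9/2, 6, -9/2, 3]
R3 ← R3 + (1/2)·R1: [0, 11/2, 4, -1/2, 2]
R4 ← R4 + R1: [0, 1, 0, 1, 0]
R5 ← R5 + (3/2)·R1: [0, 5/2, 2, -1/2, 1]
R6 ← R6 + R1: [0, 4, 4, -2, 2]
R3 ← R3 − (11/9)·R2: [0, 0, -10/3, 5, -5/3]
R4 ← R4 − (2/9)·R2: [0, 0, -4/3, 2, -2/3]
R5 ← R5 − (5/9)·R2: [0, 0, -4/3, 2, -2/3]
R6 ← R6 − (8/9)·R2: [0, 0, -4/3, 2, -2/3]
R4 ← R4 − (2/5)·R3: [0, 0, 0, 0, 0]
R5 ← R5 − (2/5)·R3: [0, 0, 0, 0, 0]
R6 ← R6 − (2/5)·R3: [0, 0, 0, 0, 0]
Echelon form has 3 nonzero rows, so rank(M) = 3.
The row space has dimension equal to the rank: 3.

3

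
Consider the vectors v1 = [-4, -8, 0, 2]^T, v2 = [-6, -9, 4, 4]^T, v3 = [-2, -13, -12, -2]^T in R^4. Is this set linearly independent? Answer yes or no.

no

Form the matrix with these vectors as rows and row reduce.
R2 ← R2 − (3/2)·R1: [0, 3, 4, 1]
R3 ← R3 − (1/2)·R1: [0, -9, -12, -3]
R3 ← R3 + (3)·R2: [0, 0, 0, 0]
2 nonzero rows, so the 3 vectors span a space of dimension 2.
Since 2 < 3, the vectors are linearly dependent.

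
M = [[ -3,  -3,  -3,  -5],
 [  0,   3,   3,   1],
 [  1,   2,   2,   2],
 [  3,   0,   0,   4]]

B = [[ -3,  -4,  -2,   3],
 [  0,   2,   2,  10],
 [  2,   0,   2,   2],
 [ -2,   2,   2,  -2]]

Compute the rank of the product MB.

2

First compute MB:
[[ 13,  -4, -16, -35],
 [  4,   8,  14,  34],
 [ -3,   4,  10,  23],
 [-17,  -4,   2,   1]]
Now row reduce the product.
R2 ← R2 − (4/13)·R1: [0, 120/13, 246/13, 582/13]
R3 ← R3 + (3/13)·R1: [0, 40/13, 82/13, 194/13]
R4 ← R4 + (17/13)·R1: [0, -120/13, -246/13, -582/13]
R3 ← R3 − (1/3)·R2: [0, 0, 0, 0]
R4 ← R4 + R2: [0, 0, 0, 0]
2 nonzero rows, so rank(MB) = 2.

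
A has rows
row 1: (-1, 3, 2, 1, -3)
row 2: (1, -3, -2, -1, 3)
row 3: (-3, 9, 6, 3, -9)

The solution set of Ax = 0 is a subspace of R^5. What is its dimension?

Row reduce to echelon form.
R2 ← R2 + R1: [0, 0, 0, 0, 0]
R3 ← R3 − (3)·R1: [0, 0, 0, 0, 0]
1 nonzero row, so rank(A) = 1.
A has 5 columns; by rank–nullity, nullity = 5 − 1 = 4.

4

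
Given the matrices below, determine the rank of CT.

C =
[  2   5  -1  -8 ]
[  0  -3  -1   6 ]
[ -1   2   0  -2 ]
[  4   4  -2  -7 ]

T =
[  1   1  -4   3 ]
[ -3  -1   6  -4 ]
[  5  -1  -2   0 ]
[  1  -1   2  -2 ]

2

First compute CT:
[[-26,   6,   8,   2],
 [ 10,  -2,  -4,   0],
 [ -9,  -1,  12,  -7],
 [-25,   9,  -2,  10]]
Now row reduce the product.
R2 ← R2 + (5/13)·R1: [0, 4/13, -12/13, 10/13]
R3 ← R3 − (9/26)·R1: [0, -40/13, 120/13, -100/13]
R4 ← R4 − (25/26)·R1: [0, 42/13, -126/13, 105/13]
R3 ← R3 + (10)·R2: [0, 0, 0, 0]
R4 ← R4 − (21/2)·R2: [0, 0, 0, 0]
2 nonzero rows, so rank(CT) = 2.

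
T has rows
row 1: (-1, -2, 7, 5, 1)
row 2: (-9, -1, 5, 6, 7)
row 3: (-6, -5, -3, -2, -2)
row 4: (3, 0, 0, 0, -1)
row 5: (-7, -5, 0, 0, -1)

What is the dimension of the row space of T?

4

Row reduce to echelon form.
R2 ← R2 − (9)·R1: [0, 17, -58, -39, -2]
R3 ← R3 − (6)·R1: [0, 7, -45, -32, -8]
R4 ← R4 + (3)·R1: [0, -6, 21, 15, 2]
R5 ← R5 − (7)·R1: [0, 9, -49, -35, -8]
R3 ← R3 − (7/17)·R2: [0, 0, -359/17, -271/17, -122/17]
R4 ← R4 + (6/17)·R2: [0, 0, 9/17, 21/17, 22/17]
R5 ← R5 − (9/17)·R2: [0, 0, -311/17, -244/17, -118/17]
R4 ← R4 + (9/359)·R3: [0, 0, 0, 300/359, 400/359]
R5 ← R5 − (311/359)·R3: [0, 0, 0, -195/359, -260/359]
R5 ← R5 + (13/20)·R4: [0, 0, 0, 0, 0]
Echelon form has 4 nonzero rows, so rank(T) = 4.
The row space has dimension equal to the rank: 4.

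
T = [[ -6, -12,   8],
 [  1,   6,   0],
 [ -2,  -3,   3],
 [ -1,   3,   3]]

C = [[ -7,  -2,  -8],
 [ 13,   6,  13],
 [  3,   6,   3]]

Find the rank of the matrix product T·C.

First compute TC:
[[-90, -12, -84],
 [ 71,  34,  70],
 [-16,   4, -14],
 [ 55,  38,  56]]
Now row reduce the product.
R2 ← R2 + (71/90)·R1: [0, 368/15, 56/15]
R3 ← R3 − (8/45)·R1: [0, 92/15, 14/15]
R4 ← R4 + (11/18)·R1: [0, 92/3, 14/3]
R3 ← R3 − (1/4)·R2: [0, 0, 0]
R4 ← R4 − (5/4)·R2: [0, 0, 0]
2 nonzero rows, so rank(TC) = 2.

2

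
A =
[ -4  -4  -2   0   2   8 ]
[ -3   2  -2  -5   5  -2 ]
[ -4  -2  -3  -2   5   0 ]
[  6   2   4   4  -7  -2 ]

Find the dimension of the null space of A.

3

Row reduce to echelon form.
R2 ← R2 − (3/4)·R1: [0, 5, -1/2, -5, 7/2, -8]
R3 ← R3 − R1: [0, 2, -1, -2, 3, -8]
R4 ← R4 + (3/2)·R1: [0, -4, 1, 4, -4, 10]
R3 ← R3 − (2/5)·R2: [0, 0, -4/5, 0, 8/5, -24/5]
R4 ← R4 + (4/5)·R2: [0, 0, 3/5, 0, -6/5, 18/5]
R4 ← R4 + (3/4)·R3: [0, 0, 0, 0, 0, 0]
3 nonzero rows, so rank(A) = 3.
A has 6 columns; by rank–nullity, nullity = 6 − 3 = 3.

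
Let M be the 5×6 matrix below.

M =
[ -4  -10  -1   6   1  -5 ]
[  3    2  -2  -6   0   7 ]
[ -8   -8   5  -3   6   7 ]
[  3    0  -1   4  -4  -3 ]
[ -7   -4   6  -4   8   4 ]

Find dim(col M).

Row reduce to echelon form.
R2 ← R2 + (3/4)·R1: [0, -11/2, -11/4, -3/2, 3/4, 13/4]
R3 ← R3 − (2)·R1: [0, 12, 7, -15, 4, 17]
R4 ← R4 + (3/4)·R1: [0, -15/2, -7/4, 17/2, -13/4, -27/4]
R5 ← R5 − (7/4)·R1: [0, 27/2, 31/4, -29/2, 25/4, 51/4]
R3 ← R3 + (24/11)·R2: [0, 0, 1, -201/11, 62/11, 265/11]
R4 ← R4 − (15/11)·R2: [0, 0, 2, 116/11, -47/11, -123/11]
R5 ← R5 + (27/11)·R2: [0, 0, 1, -200/11, 89/11, 228/11]
R4 ← R4 − (2)·R3: [0, 0, 0, 518/11, -171/11, -653/11]
R5 ← R5 − R3: [0, 0, 0, 1/11, 27/11, -37/11]
R5 ← R5 − (1/518)·R4: [0, 0, 0, 0, 1287/518, -1683/518]
Echelon form has 5 nonzero rows, so rank(M) = 5.
The column space has dimension equal to the rank: 5.

5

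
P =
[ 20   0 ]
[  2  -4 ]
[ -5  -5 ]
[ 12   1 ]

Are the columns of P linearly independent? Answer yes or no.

Row reduce P to echelon form.
R2 ← R2 − (1/10)·R1: [0, -4]
R3 ← R3 + (1/4)·R1: [0, -5]
R4 ← R4 − (3/5)·R1: [0, 1]
R3 ← R3 − (5/4)·R2: [0, 0]
R4 ← R4 + (1/4)·R2: [0, 0]
2 pivots among 2 columns.
Every column is a pivot column, so the columns are linearly independent.

yes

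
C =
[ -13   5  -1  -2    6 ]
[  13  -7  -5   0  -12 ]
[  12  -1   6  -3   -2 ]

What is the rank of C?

3

Row reduce to echelon form.
R2 ← R2 + R1: [0, -2, -6, -2, -6]
R3 ← R3 + (12/13)·R1: [0, 47/13, 66/13, -63/13, 46/13]
R3 ← R3 + (47/26)·R2: [0, 0, -75/13, -110/13, -95/13]
Echelon form has 3 nonzero rows, so rank(C) = 3.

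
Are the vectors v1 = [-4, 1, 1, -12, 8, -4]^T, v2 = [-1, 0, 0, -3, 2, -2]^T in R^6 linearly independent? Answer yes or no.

yes

Form the matrix with these vectors as rows and row reduce.
R2 ← R2 − (1/4)·R1: [0, -1/4, -1/4, 0, 0, -1]
2 nonzero rows, so the 2 vectors span a space of dimension 2.
Since 2 = 2, the vectors are linearly independent.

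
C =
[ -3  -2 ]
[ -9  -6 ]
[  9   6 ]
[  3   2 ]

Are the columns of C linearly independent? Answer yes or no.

Row reduce C to echelon form.
R2 ← R2 − (3)·R1: [0, 0]
R3 ← R3 + (3)·R1: [0, 0]
R4 ← R4 + R1: [0, 0]
1 pivot among 2 columns.
Only 1 < 2 pivot columns, so the columns are linearly dependent.

no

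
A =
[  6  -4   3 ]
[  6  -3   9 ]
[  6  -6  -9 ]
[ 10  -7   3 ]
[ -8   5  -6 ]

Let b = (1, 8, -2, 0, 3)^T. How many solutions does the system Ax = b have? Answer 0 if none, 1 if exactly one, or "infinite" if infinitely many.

Row reduce the augmented matrix [A | b].
R2 ← R2 − R1: [0, 1, 6, 7]
R3 ← R3 − R1: [0, -2, -12, -3]
R4 ← R4 − (5/3)·R1: [0, -1/3, -2, -5/3]
R5 ← R5 + (4/3)·R1: [0, -1/3, -2, 13/3]
R3 ← R3 + (2)·R2: [0, 0, 0, 11]
R4 ← R4 + (1/3)·R2: [0, 0, 0, 2/3]
R5 ← R5 + (1/3)·R2: [0, 0, 0, 20/3]
R4 ← R4 − (2/33)·R3: [0, 0, 0, 0]
R5 ← R5 − (20/33)·R3: [0, 0, 0, 0]
The echelon form has 3 nonzero rows; the last pivot sits in the augmented column, so rank(A) = 2 but rank([A|b]) = 3.
Since the ranks differ, the system is inconsistent.
It has no solutions.

0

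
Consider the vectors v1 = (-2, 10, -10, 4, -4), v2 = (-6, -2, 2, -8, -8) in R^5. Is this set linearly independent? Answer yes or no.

yes

Form the matrix with these vectors as rows and row reduce.
R2 ← R2 − (3)·R1: [0, -32, 32, -20, 4]
2 nonzero rows, so the 2 vectors span a space of dimension 2.
Since 2 = 2, the vectors are linearly independent.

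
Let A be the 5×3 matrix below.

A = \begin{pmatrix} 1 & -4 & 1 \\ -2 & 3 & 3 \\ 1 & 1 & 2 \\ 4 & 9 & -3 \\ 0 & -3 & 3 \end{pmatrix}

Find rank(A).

Row reduce to echelon form.
R2 ← R2 + (2)·R1: [0, -5, 5]
R3 ← R3 − R1: [0, 5, 1]
R4 ← R4 − (4)·R1: [0, 25, -7]
R3 ← R3 + R2: [0, 0, 6]
R4 ← R4 + (5)·R2: [0, 0, 18]
R5 ← R5 − (3/5)·R2: [0, 0, 0]
R4 ← R4 − (3)·R3: [0, 0, 0]
Echelon form has 3 nonzero rows, so rank(A) = 3.

3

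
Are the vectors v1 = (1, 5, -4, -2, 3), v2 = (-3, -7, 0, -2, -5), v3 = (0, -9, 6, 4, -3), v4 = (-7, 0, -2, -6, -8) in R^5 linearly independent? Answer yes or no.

no

Form the matrix with these vectors as rows and row reduce.
R2 ← R2 + (3)·R1: [0, 8, -12, -8, 4]
R4 ← R4 + (7)·R1: [0, 35, -30, -20, 13]
R3 ← R3 + (9/8)·R2: [0, 0, -15/2, -5, 3/2]
R4 ← R4 − (35/8)·R2: [0, 0, 45/2, 15, -9/2]
R4 ← R4 + (3)·R3: [0, 0, 0, 0, 0]
3 nonzero rows, so the 4 vectors span a space of dimension 3.
Since 3 < 4, the vectors are linearly dependent.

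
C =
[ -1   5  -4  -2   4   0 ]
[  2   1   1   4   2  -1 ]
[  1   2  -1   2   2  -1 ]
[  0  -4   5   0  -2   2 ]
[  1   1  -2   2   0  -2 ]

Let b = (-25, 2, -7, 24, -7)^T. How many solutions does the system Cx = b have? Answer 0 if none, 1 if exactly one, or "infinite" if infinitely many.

Row reduce the augmented matrix [C | b].
R2 ← R2 + (2)·R1: [0, 11, -7, 0, 10, -1, -48]
R3 ← R3 + R1: [0, 7, -5, 0, 6, -1, -32]
R5 ← R5 + R1: [0, 6, -6, 0, 4, -2, -32]
R3 ← R3 − (7/11)·R2: [0, 0, -6/11, 0, -4/11, -4/11, -16/11]
R4 ← R4 + (4/11)·R2: [0, 0, 27/11, 0, 18/11, 18/11, 72/11]
R5 ← R5 − (6/11)·R2: [0, 0, -24/11, 0, -16/11, -16/11, -64/11]
R4 ← R4 + (9/2)·R3: [0, 0, 0, 0, 0, 0, 0]
R5 ← R5 − (4)·R3: [0, 0, 0, 0, 0, 0, 0]
The echelon form has 3 nonzero rows, and every pivot lies in the first 6 columns, so rank(C) = rank([C|b]) = 3.
The system is consistent.
rank = 3 < 6 unknowns, so there are infinitely many solutions.

infinite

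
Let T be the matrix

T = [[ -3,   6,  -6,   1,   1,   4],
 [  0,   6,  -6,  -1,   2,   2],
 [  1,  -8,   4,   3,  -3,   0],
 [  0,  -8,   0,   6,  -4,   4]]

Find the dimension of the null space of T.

Row reduce to echelon form.
R3 ← R3 + (1/3)·R1: [0, -6, 2, 10/3, -8/3, 4/3]
R3 ← R3 + R2: [0, 0, -4, 7/3, -2/3, 10/3]
R4 ← R4 + (4/3)·R2: [0, 0, -8, 14/3, -4/3, 20/3]
R4 ← R4 − (2)·R3: [0, 0, 0, 0, 0, 0]
3 nonzero rows, so rank(T) = 3.
T has 6 columns; by rank–nullity, nullity = 6 − 3 = 3.

3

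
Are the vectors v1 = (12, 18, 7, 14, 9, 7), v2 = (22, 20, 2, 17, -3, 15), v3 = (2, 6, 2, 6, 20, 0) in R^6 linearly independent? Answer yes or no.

Form the matrix with these vectors as rows and row reduce.
R2 ← R2 − (11/6)·R1: [0, -13, -65/6, -26/3, -39/2, 13/6]
R3 ← R3 − (1/6)·R1: [0, 3, 5/6, 11/3, 37/2, -7/6]
R3 ← R3 + (3/13)·R2: [0, 0, -5/3, 5/3, 14, -2/3]
3 nonzero rows, so the 3 vectors span a space of dimension 3.
Since 3 = 3, the vectors are linearly independent.

yes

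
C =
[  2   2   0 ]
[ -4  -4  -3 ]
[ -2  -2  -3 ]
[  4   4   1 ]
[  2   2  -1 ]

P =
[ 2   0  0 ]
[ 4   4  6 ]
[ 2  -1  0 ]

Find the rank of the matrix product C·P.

2

First compute CP:
[[ 12,   8,  12],
 [-30, -13, -24],
 [-18,  -5, -12],
 [ 26,  15,  24],
 [ 10,   9,  12]]
Now row reduce the product.
R2 ← R2 + (5/2)·R1: [0, 7, 6]
R3 ← R3 + (3/2)·R1: [0, 7, 6]
R4 ← R4 − (13/6)·R1: [0, -7/3, -2]
R5 ← R5 − (5/6)·R1: [0, 7/3, 2]
R3 ← R3 − R2: [0, 0, 0]
R4 ← R4 + (1/3)·R2: [0, 0, 0]
R5 ← R5 − (1/3)·R2: [0, 0, 0]
2 nonzero rows, so rank(CP) = 2.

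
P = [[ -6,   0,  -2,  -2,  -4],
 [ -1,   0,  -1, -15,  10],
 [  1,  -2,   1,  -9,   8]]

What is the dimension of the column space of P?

Row reduce to echelon form.
R2 ← R2 − (1/6)·R1: [0, 0, -2/3, -44/3, 32/3]
R3 ← R3 + (1/6)·R1: [0, -2, 2/3, -28/3, 22/3]
Swap R2 ↔ R3
Echelon form has 3 nonzero rows, so rank(P) = 3.
The column space has dimension equal to the rank: 3.

3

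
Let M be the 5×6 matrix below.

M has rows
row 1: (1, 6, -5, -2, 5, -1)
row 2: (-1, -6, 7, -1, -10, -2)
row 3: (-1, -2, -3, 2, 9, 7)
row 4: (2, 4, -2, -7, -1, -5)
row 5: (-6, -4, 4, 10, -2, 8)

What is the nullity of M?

2

Row reduce to echelon form.
R2 ← R2 + R1: [0, 0, 2, -3, -5, -3]
R3 ← R3 + R1: [0, 4, -8, 0, 14, 6]
R4 ← R4 − (2)·R1: [0, -8, 8, -3, -11, -3]
R5 ← R5 + (6)·R1: [0, 32, -26, -2, 28, 2]
Swap R2 ↔ R3
R4 ← R4 + (2)·R2: [0, 0, -8, -3, 17, 9]
R5 ← R5 − (8)·R2: [0, 0, 38, -2, -84, -46]
R4 ← R4 + (4)·R3: [0, 0, 0, -15, -3, -3]
R5 ← R5 − (19)·R3: [0, 0, 0, 55, 11, 11]
R5 ← R5 + (11/3)·R4: [0, 0, 0, 0, 0, 0]
4 nonzero rows, so rank(M) = 4.
M has 6 columns; by rank–nullity, nullity = 6 − 4 = 2.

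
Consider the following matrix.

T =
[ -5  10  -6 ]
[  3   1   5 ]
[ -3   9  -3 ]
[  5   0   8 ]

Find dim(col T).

Row reduce to echelon form.
R2 ← R2 + (3/5)·R1: [0, 7, 7/5]
R3 ← R3 − (3/5)·R1: [0, 3, 3/5]
R4 ← R4 + R1: [0, 10, 2]
R3 ← R3 − (3/7)·R2: [0, 0, 0]
R4 ← R4 − (10/7)·R2: [0, 0, 0]
Echelon form has 2 nonzero rows, so rank(T) = 2.
The column space has dimension equal to the rank: 2.

2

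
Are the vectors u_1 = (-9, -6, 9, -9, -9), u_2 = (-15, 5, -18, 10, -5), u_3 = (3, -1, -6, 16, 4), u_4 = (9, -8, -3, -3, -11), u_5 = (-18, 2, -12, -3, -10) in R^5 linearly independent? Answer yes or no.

Form the matrix with these vectors as rows and row reduce.
R2 ← R2 − (5/3)·R1: [0, 15, -33, 25, 10]
R3 ← R3 + (1/3)·R1: [0, -3, -3, 13, 1]
R4 ← R4 + R1: [0, -14, 6, -12, -20]
R5 ← R5 − (2)·R1: [0, 14, -30, 15, 8]
R3 ← R3 + (1/5)·R2: [0, 0, -48/5, 18, 3]
R4 ← R4 + (14/15)·R2: [0, 0, -124/5, 34/3, -32/3]
R5 ← R5 − (14/15)·R2: [0, 0, 4/5, -25/3, -4/3]
R4 ← R4 − (31/12)·R3: [0, 0, 0, -211/6, -221/12]
R5 ← R5 + (1/12)·R3: [0, 0, 0, -41/6, -13/12]
R5 ← R5 − (41/211)·R4: [0, 0, 0, 0, 1053/422]
5 nonzero rows, so the 5 vectors span a space of dimension 5.
Since 5 = 5, the vectors are linearly independent.

yes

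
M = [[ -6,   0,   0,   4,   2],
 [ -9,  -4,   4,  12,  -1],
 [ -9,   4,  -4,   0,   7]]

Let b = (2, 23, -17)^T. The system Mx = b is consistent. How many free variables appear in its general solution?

Row reduce the augmented matrix [M | b].
R2 ← R2 − (3/2)·R1: [0, -4, 4, 6, -4, 20]
R3 ← R3 − (3/2)·R1: [0, 4, -4, -6, 4, -20]
R3 ← R3 + R2: [0, 0, 0, 0, 0, 0]
The echelon form has 2 nonzero rows, and every pivot lies in the first 5 columns, so rank(M) = rank([M|b]) = 2.
The system is consistent.
Free variables = (unknowns) − (rank) = 5 − 2 = 3.

3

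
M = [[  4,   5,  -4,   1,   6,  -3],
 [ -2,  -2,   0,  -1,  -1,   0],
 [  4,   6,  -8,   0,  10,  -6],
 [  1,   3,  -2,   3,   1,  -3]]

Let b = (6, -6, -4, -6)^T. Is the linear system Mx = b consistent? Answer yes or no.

Row reduce the augmented matrix [M | b].
R2 ← R2 + (1/2)·R1: [0, 1/2, -2, -1/2, 2, -3/2, -3]
R3 ← R3 − R1: [0, 1, -4, -1, 4, -3, -10]
R4 ← R4 − (1/4)·R1: [0, 7/4, -1, 11/4, -1/2, -9/4, -15/2]
R3 ← R3 − (2)·R2: [0, 0, 0, 0, 0, 0, -4]
R4 ← R4 − (7/2)·R2: [0, 0, 6, 9/2, -15/2, 3, 3]
Swap R3 ↔ R4
The echelon form has 4 nonzero rows; the last pivot sits in the augmented column, so rank(M) = 3 but rank([M|b]) = 4.
Since the ranks differ, the system is inconsistent.

no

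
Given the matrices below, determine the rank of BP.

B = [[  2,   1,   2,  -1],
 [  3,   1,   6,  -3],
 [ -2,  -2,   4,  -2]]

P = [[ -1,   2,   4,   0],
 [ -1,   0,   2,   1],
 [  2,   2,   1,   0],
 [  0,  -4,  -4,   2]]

2

First compute BP:
[[  1,  12,  16,  -1],
 [  8,  30,  32,  -5],
 [ 12,  12,   0,  -6]]
Now row reduce the product.
R2 ← R2 − (8)·R1: [0, -66, -96, 3]
R3 ← R3 − (12)·R1: [0, -132, -192, 6]
R3 ← R3 − (2)·R2: [0, 0, 0, 0]
2 nonzero rows, so rank(BP) = 2.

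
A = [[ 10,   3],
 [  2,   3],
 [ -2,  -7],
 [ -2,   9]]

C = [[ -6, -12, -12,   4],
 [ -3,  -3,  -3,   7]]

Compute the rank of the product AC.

2

First compute AC:
[[-69, -129, -129,  61],
 [-21, -33, -33,  29],
 [ 33,  45,  45, -57],
 [-15,  -3,  -3,  55]]
Now row reduce the product.
R2 ← R2 − (7/23)·R1: [0, 144/23, 144/23, 240/23]
R3 ← R3 + (11/23)·R1: [0, -384/23, -384/23, -640/23]
R4 ← R4 − (5/23)·R1: [0, 576/23, 576/23, 960/23]
R3 ← R3 + (8/3)·R2: [0, 0, 0, 0]
R4 ← R4 − (4)·R2: [0, 0, 0, 0]
2 nonzero rows, so rank(AC) = 2.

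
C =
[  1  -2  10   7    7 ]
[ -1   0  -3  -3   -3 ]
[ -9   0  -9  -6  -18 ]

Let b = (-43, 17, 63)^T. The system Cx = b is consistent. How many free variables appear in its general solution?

Row reduce the augmented matrix [C | b].
R2 ← R2 + R1: [0, -2, 7, 4, 4, -26]
R3 ← R3 + (9)·R1: [0, -18, 81, 57, 45, -324]
R3 ← R3 − (9)·R2: [0, 0, 18, 21, 9, -90]
The echelon form has 3 nonzero rows, and every pivot lies in the first 5 columns, so rank(C) = rank([C|b]) = 3.
The system is consistent.
Free variables = (unknowns) − (rank) = 5 − 3 = 2.

2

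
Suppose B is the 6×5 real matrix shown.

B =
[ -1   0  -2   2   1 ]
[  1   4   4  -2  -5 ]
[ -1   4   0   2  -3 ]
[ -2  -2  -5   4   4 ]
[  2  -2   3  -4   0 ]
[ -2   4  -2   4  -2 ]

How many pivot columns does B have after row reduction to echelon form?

2

Row reduce to echelon form.
R2 ← R2 + R1: [0, 4, 2, 0, -4]
R3 ← R3 − R1: [0, 4, 2, 0, -4]
R4 ← R4 − (2)·R1: [0, -2, -1, 0, 2]
R5 ← R5 + (2)·R1: [0, -2, -1, 0, 2]
R6 ← R6 − (2)·R1: [0, 4, 2, 0, -4]
R3 ← R3 − R2: [0, 0, 0, 0, 0]
R4 ← R4 + (1/2)·R2: [0, 0, 0, 0, 0]
R5 ← R5 + (1/2)·R2: [0, 0, 0, 0, 0]
R6 ← R6 − R2: [0, 0, 0, 0, 0]
Echelon form has 2 nonzero rows, so rank(B) = 2.
Each nonzero row contributes one pivot column: 2 pivot columns.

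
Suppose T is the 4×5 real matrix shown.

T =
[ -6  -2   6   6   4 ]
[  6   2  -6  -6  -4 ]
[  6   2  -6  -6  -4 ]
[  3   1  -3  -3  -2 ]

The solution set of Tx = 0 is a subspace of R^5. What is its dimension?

Row reduce to echelon form.
R2 ← R2 + R1: [0, 0, 0, 0, 0]
R3 ← R3 + R1: [0, 0, 0, 0, 0]
R4 ← R4 + (1/2)·R1: [0, 0, 0, 0, 0]
1 nonzero row, so rank(T) = 1.
T has 5 columns; by rank–nullity, nullity = 5 − 1 = 4.

4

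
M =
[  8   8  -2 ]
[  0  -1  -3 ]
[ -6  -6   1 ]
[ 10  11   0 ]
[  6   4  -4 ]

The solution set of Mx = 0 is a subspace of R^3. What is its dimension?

0

Row reduce to echelon form.
R3 ← R3 + (3/4)·R1: [0, 0, -1/2]
R4 ← R4 − (5/4)·R1: [0, 1, 5/2]
R5 ← R5 − (3/4)·R1: [0, -2, -5/2]
R4 ← R4 + R2: [0, 0, -1/2]
R5 ← R5 − (2)·R2: [0, 0, 7/2]
R4 ← R4 − R3: [0, 0, 0]
R5 ← R5 + (7)·R3: [0, 0, 0]
3 nonzero rows, so rank(M) = 3.
M has 3 columns; by rank–nullity, nullity = 3 − 3 = 0.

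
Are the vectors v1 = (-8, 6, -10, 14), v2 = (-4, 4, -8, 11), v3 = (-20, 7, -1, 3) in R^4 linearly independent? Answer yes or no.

Form the matrix with these vectors as rows and row reduce.
R2 ← R2 − (1/2)·R1: [0, 1, -3, 4]
R3 ← R3 − (5/2)·R1: [0, -8, 24, -32]
R3 ← R3 + (8)·R2: [0, 0, 0, 0]
2 nonzero rows, so the 3 vectors span a space of dimension 2.
Since 2 < 3, the vectors are linearly dependent.

no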